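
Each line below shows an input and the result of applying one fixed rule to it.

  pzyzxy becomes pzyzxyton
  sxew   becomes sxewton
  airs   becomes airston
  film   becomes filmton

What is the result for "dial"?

Looking at the pairs, the operation is to append "ton".
So "dial" becomes "dialton".

dialton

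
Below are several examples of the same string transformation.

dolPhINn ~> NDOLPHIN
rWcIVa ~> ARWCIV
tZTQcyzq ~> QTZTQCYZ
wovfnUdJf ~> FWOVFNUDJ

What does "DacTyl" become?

LDACTY

Each output is the input with this applied: move the last character to the front, then convert every letter to uppercase.
On "DacTyl": the first step gives "lDacTy", and the second then gives "LDACTY".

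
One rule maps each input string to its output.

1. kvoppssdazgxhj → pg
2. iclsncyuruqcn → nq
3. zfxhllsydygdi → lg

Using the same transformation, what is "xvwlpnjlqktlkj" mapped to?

The pattern: keep every other character starting from the first (positions 1st, 3rd, 5th, ...), then keep one character in every 3, starting at position 3 (positions 3rd, 6th, 9th, ...).
For "xvwlpnjlqktlkj", step one produces "xwpjqtk"; step two turns that into "pt".

pt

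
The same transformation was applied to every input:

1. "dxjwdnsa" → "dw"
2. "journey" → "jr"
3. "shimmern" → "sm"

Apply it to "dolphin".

dp

What's happening: keep one character in every 3, starting at position 1 (positions 1st, 4th, 7th, ...), then delete the last character.
Working it through for "dolphin": intermediate "dpn", final "dp".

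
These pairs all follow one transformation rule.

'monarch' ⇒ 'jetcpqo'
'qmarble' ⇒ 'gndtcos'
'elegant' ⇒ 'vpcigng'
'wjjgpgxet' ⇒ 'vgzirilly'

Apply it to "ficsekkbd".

fdmmguekh

Looking at the pairs, the operation is to shift every letter 2 places forward in the alphabet (wrapping around), then reverse the string.
Starting from "ficsekkbd": after the first operation, "hkeugmmdf"; after the second, "fdmmguekh".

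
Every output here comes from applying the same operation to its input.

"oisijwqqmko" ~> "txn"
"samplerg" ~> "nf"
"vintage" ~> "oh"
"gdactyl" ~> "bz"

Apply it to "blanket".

In each case the input is transformed by: keep one character in every 3, starting at position 3 (positions 3rd, 6th, 9th, ...), then shift every letter 1 place forward in the alphabet (wrapping around).
For "blanket", step one produces "ae"; step two turns that into "bf".
(Check on "samplerg": → "me" → "nf" ✓)

bf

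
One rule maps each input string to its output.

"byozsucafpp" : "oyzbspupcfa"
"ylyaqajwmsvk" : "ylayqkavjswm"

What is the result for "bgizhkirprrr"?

igzbhrkrirrp

The pattern: move the first 2 characters to the end (rotate left by 2), then take characters alternately from the front and the back (1st, last, 2nd, 2nd-last, ...).
Applying both steps to "bgizhkirprrr": "izhkirprrrbg", then "igzbhrkrirrp".
(Check on "byozsucafpp": → "ozsucafppby" → "oyzbspupcfa" ✓)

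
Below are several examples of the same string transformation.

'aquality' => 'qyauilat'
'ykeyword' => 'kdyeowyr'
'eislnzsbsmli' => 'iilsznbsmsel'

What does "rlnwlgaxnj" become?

In each case the input is transformed by: swap the first and last characters, then swap each adjacent pair of characters (1↔2, 3↔4, ...).
On "rlnwlgaxnj" that produces "ljwnglxarn".

ljwnglxarn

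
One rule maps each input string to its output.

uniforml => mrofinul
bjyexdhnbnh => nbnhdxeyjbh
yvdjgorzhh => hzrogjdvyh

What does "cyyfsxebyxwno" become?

nwxybexsfyyco

The rule is to move the last character to the front, then reverse the string.
Working it through for "cyyfsxebyxwno": intermediate "ocyyfsxebyxwn", final "nwxybexsfyyco".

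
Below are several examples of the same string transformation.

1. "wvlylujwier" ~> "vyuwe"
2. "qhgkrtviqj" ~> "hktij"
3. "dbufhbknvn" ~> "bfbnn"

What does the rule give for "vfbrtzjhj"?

frzh

Rule — keep every other character starting from the second (positions 2nd, 4th, 6th, ...).
So "vfbrtzjhj" becomes "frzh".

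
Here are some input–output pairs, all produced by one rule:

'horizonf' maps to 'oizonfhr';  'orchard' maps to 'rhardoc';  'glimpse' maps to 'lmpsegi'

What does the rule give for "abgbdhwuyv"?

bbdhwuyvag

What's happening: move the first 2 characters to the end (rotate left by 2), then swap the first and last characters.
Doing the same to "abgbdhwuyv": "bbdhwuyvag".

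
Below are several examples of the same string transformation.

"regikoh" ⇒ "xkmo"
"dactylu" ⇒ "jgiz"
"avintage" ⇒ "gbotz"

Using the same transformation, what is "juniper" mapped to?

Each output is the input with this applied: shift every letter 6 places forward in the alphabet (wrapping around), then delete the last 3 characters.
For "juniper", step one produces "patovkx"; step two turns that into "pato".
(Check on "dactylu": → "jgizera" → "jgiz" ✓)

pato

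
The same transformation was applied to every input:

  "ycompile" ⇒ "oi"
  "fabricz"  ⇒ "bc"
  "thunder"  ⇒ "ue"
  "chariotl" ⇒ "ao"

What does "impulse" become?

Looking at the pairs, the operation is to keep one character in every 3, starting at position 3 (positions 3rd, 6th, 9th, ...).
On "impulse" that produces "ps".

ps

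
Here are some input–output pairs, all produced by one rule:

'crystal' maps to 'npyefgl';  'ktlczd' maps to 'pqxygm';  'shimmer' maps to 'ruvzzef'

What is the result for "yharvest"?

nruefgil

Rule — sort the characters into alphabetical order, then shift every letter 13 places forward in the alphabet (wrapping around) — i.e. ROT13.
On "yharvest": the first step gives "aehrstvy", and the second then gives "nruefgil".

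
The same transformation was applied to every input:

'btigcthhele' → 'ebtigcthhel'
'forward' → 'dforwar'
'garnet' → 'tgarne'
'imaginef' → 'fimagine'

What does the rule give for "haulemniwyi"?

The pattern: move the last character to the front.
On "haulemniwyi" that produces "ihaulemniwy".

ihaulemniwy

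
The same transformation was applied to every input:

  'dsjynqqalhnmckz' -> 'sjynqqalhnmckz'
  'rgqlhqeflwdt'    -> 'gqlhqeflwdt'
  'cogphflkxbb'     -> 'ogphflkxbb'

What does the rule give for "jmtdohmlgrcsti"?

In each case the input is transformed by: delete the first character.
"jmtdohmlgrcsti" → "mtdohmlgrcsti".

mtdohmlgrcsti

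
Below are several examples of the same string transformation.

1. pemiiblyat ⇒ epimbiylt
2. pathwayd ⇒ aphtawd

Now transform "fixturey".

iftxruy

The transformation: swap each adjacent pair of characters (1↔2, 3↔4, ...), then delete the last character.
For "fixturey", step one produces "iftxruye"; step two turns that into "iftxruy".
(Check on "pemiiblyat": → "epimbiylta" → "epimbiylt" ✓)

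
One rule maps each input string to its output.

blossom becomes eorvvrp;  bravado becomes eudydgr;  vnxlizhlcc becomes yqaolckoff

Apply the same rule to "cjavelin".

Each output is the input with this applied: shift every letter 3 places forward in the alphabet (wrapping around).
Applying that to "cjavelin" gives "fmdyholq".

fmdyholq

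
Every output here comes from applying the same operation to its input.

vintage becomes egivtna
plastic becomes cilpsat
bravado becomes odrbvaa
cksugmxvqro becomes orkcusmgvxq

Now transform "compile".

elocpmi

The rule is to move the last 2 characters to the front (rotate right by 2), then swap each adjacent pair of characters (1↔2, 3↔4, ...).
Applying both steps to "compile": "lecompi", then "elocpmi".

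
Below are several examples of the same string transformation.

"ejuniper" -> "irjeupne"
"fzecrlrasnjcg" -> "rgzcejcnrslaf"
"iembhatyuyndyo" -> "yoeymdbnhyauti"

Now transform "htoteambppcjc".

mctjoctpepabh

Each output is the input with this applied: take characters alternately from the front and the back (1st, last, 2nd, 2nd-last, ...), then swap the first and last characters.
Applying both steps to "htoteambppcjc": "hctjoctpepabm", then "mctjoctpepabh".
(Check on "iembhatyuyndyo": → "ioeymdbnhyauty" → "yoeymdbnhyauti" ✓)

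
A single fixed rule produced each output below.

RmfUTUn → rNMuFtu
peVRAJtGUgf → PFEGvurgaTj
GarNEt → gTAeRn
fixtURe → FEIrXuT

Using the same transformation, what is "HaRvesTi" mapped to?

What's happening: flip the case of every letter, then take characters alternately from the front and the back (1st, last, 2nd, 2nd-last, ...).
On "HaRvesTi": the first step gives "hArVEStI", and the second then gives "hIAtrSVE".
(Check on "RmfUTUn": → "rMFutuN" → "rNMuFtu" ✓)

hIAtrSVE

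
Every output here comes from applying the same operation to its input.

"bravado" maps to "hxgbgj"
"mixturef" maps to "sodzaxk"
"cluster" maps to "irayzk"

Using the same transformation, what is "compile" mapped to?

The pattern: shift every letter 6 places forward in the alphabet (wrapping around), then delete the last character.
So "compile" becomes "iusvor".

iusvor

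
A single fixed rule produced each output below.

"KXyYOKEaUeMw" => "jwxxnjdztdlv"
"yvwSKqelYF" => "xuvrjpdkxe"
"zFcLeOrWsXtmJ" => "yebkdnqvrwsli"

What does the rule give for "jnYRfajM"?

Each output is the input with this applied: shift every letter 1 place backward in the alphabet (wrapping around), then convert every letter to lowercase.
For "jnYRfajM", step one produces "imXQeziL"; step two turns that into "imxqezil".
(Check on "yvwSKqelYF": → "xuvRJpdkXE" → "xuvrjpdkxe" ✓)

imxqezil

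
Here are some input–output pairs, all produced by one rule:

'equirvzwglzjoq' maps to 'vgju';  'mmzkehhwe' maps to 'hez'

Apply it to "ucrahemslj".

Looking at the pairs, the operation is to keep one character in every 3, starting at position 3 (positions 3rd, 6th, 9th, ...), then move the first character to the end.
Starting from "ucrahemslj": after the first operation, "rel"; after the second, "elr".
(Check on "equirvzwglzjoq": → "uvgj" → "vgju" ✓)

elr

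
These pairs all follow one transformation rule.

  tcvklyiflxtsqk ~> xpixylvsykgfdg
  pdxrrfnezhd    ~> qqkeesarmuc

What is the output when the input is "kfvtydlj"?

Each output is the input with this applied: swap the first and last characters, then shift every letter 13 places forward in the alphabet (wrapping around) — i.e. ROT13.
For "kfvtydlj", step one produces "jfvtydlk"; step two turns that into "wsiglqyx".

wsiglqyx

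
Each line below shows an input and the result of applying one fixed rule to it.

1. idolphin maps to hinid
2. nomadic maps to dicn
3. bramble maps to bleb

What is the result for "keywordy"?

rdyke

What's happening: move the last 3 characters to the front (rotate right by 3), then delete the last 3 characters.
On "keywordy": the first step gives "rdykeywo", and the second then gives "rdyke".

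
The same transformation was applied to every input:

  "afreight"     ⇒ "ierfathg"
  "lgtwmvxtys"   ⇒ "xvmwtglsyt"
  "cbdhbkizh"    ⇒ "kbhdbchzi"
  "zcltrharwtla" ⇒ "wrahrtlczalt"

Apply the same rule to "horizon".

irohnoz

Each output is the input with this applied: reverse the string, then move the first 3 characters to the end (rotate left by 3).
"horizon" → "noziroh" → "irohnoz".
(Check on "lgtwmvxtys": → "sytxvmwtgl" → "xvmwtglsyt" ✓)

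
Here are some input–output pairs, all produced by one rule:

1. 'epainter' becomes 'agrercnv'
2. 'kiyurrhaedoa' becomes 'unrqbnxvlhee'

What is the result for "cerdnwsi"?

The transformation: swap the front and back halves of the string, then shift every letter 13 places forward in the alphabet (wrapping around) — i.e. ROT13.
Starting from "cerdnwsi": after the first operation, "nwsicerd"; after the second, "ajfvpreq".

ajfvpreq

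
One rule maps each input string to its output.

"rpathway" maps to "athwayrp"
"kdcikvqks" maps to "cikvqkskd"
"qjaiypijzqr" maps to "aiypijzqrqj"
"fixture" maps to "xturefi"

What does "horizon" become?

rizonho

Each output is the input with this applied: move the first 2 characters to the end (rotate left by 2).
For "horizon" the result is "rizonho".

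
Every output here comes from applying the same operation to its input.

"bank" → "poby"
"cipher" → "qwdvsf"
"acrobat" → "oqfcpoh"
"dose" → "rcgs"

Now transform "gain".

What's happening: shift every letter 12 places backward in the alphabet (wrapping around).
Applying that to "gain" gives "uowb".

uowb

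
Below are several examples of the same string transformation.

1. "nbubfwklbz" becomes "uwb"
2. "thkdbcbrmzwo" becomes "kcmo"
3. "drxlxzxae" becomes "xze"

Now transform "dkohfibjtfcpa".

oitp

Each output is the input with this applied: keep one character in every 3, starting at position 3 (positions 3rd, 6th, 9th, ...).
Doing the same to "dkohfibjtfcpa": "oitp".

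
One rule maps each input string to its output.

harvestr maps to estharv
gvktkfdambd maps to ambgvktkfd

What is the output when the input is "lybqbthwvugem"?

The pattern: delete the last character, then move the last 3 characters to the front (rotate right by 3).
On "lybqbthwvugem": the first step gives "lybqbthwvuge", and the second then gives "ugelybqbthwv".

ugelybqbthwv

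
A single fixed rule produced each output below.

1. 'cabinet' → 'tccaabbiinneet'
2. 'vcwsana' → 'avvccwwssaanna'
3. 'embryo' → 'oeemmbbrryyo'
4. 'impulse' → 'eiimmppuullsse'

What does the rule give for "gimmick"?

kggiimmmmiicck

Each output is the input with this applied: double every character, then move the last character to the front.
"gimmick" → "ggiimmmmiicckk" → "kggiimmmmiicck".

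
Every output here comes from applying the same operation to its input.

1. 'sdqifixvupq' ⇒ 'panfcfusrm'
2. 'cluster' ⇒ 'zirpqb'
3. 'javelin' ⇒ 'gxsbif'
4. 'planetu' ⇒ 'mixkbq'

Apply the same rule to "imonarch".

The pattern: shift every letter 3 places backward in the alphabet (wrapping around), then delete the last character.
For "imonarch", step one produces "fjlkxoze"; step two turns that into "fjlkxoz".

fjlkxoz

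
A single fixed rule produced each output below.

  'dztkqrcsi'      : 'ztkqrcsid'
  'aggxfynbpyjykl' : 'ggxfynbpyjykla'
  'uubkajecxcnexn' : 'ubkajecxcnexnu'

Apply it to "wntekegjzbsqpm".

Rule — move the first character to the end.
Doing the same to "wntekegjzbsqpm": "ntekegjzbsqpmw".

ntekegjzbsqpmw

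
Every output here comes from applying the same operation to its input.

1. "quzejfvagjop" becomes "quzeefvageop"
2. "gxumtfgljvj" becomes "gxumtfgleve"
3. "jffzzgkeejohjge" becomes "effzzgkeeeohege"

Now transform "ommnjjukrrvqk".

ommneeukrrvqk

What's happening: replace every "j" with "e".
So "ommnjjukrrvqk" becomes "ommneeukrrvqk".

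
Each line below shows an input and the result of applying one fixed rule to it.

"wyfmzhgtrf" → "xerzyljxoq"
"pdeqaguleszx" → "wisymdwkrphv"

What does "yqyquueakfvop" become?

qimmwscxnghqi

Looking at the pairs, the operation is to shift every letter 8 places backward in the alphabet (wrapping around), then move the first 2 characters to the end (rotate left by 2).
Working it through for "yqyquueakfvop": intermediate "qiqimmwscxngh", final "qimmwscxnghqi".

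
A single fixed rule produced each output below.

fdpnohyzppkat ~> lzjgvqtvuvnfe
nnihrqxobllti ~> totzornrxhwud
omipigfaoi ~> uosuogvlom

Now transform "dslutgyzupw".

In each case the input is transformed by: shift every letter 6 places forward in the alphabet (wrapping around), then take characters alternately from the front and the back (1st, last, 2nd, 2nd-last, ...).
Working it through for "dslutgyzupw": intermediate "jyrazmefavc", final "jcyvraafzem".
(Check on "fdpnohyzppkat": → "ljvtunefvvqgz" → "lzjgvqtvuvnfe" ✓)

jcyvraafzem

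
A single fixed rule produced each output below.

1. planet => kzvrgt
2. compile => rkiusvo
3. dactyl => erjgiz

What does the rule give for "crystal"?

Rule — move the last 2 characters to the front (rotate right by 2), then shift every letter 6 places forward in the alphabet (wrapping around).
Applying that to "crystal" gives "grixeyz".
(Check on "dactyl": → "yldact" → "erjgiz" ✓)

grixeyz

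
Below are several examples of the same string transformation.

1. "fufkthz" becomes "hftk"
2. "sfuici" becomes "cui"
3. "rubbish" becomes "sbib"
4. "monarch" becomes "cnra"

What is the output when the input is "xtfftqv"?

Rule — take characters alternately from the front and the back (1st, last, 2nd, 2nd-last, ...), then delete the first 3 characters.
"xtfftqv" → "qftf".

qftf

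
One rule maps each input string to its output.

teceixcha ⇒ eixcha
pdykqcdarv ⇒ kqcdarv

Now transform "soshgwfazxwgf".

hgwfazxwgf

The rule is to delete the first 3 characters.
For "soshgwfazxwgf" the result is "hgwfazxwgf".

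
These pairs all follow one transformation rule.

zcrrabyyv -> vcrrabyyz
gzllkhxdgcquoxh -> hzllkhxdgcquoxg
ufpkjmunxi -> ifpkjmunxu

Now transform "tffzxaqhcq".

Each output is the input with this applied: swap the first and last characters.
So "tffzxaqhcq" becomes "qffzxaqhct".

qffzxaqhct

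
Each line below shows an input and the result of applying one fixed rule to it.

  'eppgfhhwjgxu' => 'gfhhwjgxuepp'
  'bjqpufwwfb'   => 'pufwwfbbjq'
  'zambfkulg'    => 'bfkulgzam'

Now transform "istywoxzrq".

ywoxzrqist

Rule — move the first 3 characters to the end (rotate left by 3).
So "istywoxzrq" becomes "ywoxzrqist".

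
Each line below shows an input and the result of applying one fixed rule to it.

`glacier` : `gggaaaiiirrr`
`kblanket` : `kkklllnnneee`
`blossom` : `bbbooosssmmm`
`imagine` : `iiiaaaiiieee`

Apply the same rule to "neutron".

Rule — keep every other character starting from the first (positions 1st, 3rd, 5th, ...), then repeat every character 3 times.
Doing the same to "neutron": "nnnuuurrrnnn".

nnnuuurrrnnn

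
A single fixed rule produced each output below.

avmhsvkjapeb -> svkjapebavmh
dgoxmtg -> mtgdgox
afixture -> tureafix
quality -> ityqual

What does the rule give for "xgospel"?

The pattern: move the first character to the end, then move the first 3 characters to the end (rotate left by 3).
Starting from "xgospel": after the first operation, "gospelx"; after the second, "pelxgos".

pelxgos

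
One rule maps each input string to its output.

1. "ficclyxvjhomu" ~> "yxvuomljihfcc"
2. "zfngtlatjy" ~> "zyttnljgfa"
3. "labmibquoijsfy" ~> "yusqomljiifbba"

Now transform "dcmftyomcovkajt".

yvttoommkjfdcca

The pattern: sort the characters into reverse alphabetical order.
Applying that to "dcmftyomcovkajt" gives "yvttoommkjfdcca".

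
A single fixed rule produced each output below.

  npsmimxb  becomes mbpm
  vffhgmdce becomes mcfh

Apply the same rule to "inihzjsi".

jinh

Each output is the input with this applied: keep every other character starting from the second (positions 2nd, 4th, 6th, ...), then swap the front and back halves of the string.
Working it through for "inihzjsi": intermediate "nhji", final "jinh".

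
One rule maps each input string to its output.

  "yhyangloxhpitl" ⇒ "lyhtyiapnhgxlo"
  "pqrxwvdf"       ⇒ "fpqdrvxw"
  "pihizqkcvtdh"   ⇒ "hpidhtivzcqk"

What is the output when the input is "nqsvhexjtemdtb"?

bnqtsdvmheetxj

Looking at the pairs, the operation is to swap the first and last characters, then take characters alternately from the front and the back (1st, last, 2nd, 2nd-last, ...).
"nqsvhexjtemdtb" → "bnqtsdvmheetxj".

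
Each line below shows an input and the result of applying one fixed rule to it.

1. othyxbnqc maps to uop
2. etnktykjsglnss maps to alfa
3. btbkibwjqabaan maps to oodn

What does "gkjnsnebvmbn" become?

Each output is the input with this applied: keep one character in every 3, starting at position 3 (positions 3rd, 6th, 9th, ...), then shift every letter 13 places forward in the alphabet (wrapping around) — i.e. ROT13.
On "gkjnsnebvmbn": the first step gives "jnvn", and the second then gives "waia".

waia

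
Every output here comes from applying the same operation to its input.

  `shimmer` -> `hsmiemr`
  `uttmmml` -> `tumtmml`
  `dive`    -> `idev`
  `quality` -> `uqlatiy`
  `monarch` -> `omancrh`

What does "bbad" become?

bbda

Each output is the input with this applied: swap each adjacent pair of characters (1↔2, 3↔4, ...).
On "bbad" that produces "bbda".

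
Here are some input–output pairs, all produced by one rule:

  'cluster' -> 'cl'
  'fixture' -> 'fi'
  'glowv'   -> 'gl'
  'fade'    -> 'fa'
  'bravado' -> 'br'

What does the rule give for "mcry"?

The transformation: keep only the first 2 characters.
On "mcry" that produces "mc".

mc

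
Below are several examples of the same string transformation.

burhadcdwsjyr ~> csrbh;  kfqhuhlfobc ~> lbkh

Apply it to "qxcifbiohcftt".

Looking at the pairs, the operation is to keep one character in every 3, starting at position 1 (positions 1st, 4th, 7th, ...), then move the first 2 characters to the end (rotate left by 2).
Applying both steps to "qxcifbiohcftt": "qiict", then "ictqi".

ictqi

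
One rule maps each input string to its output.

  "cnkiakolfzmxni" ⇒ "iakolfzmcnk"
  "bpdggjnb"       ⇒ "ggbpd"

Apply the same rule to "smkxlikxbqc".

Looking at the pairs, the operation is to delete the last 3 characters, then move the first 3 characters to the end (rotate left by 3).
Starting from "smkxlikxbqc": after the first operation, "smkxlikx"; after the second, "xlikxsmk".

xlikxsmk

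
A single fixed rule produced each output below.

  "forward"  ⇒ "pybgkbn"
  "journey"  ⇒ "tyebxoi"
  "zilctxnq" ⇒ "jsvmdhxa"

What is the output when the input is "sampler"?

What's happening: shift every letter 10 places forward in the alphabet (wrapping around).
On "sampler" that produces "ckwzvob".

ckwzvob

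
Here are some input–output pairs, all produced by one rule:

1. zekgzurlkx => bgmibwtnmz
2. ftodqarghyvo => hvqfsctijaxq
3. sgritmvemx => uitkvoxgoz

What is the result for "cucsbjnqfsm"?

eweudlpshuo

What's happening: shift every letter 2 places forward in the alphabet (wrapping around).
For "cucsbjnqfsm" the result is "eweudlpshuo".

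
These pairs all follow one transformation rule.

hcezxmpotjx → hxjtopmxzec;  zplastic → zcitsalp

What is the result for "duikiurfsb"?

Looking at the pairs, the operation is to move the first character to the end, then reverse the string.
"duikiurfsb" → "uikiurfsbd" → "dbsfruikiu".

dbsfruikiu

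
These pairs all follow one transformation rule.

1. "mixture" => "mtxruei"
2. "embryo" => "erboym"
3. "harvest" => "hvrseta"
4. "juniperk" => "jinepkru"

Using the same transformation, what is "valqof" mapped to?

The rule is to swap each adjacent pair of characters (1↔2, 3↔4, ...), then move the first character to the end.
On "valqof": the first step gives "avqlfo", and the second then gives "vqlfoa".

vqlfoa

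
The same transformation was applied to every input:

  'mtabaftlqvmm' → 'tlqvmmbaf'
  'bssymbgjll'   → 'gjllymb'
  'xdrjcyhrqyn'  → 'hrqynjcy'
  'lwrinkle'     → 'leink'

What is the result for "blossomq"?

mqsso

Looking at the pairs, the operation is to delete the first 3 characters, then move the first 3 characters to the end (rotate left by 3).
For "blossomq", step one produces "ssomq"; step two turns that into "mqsso".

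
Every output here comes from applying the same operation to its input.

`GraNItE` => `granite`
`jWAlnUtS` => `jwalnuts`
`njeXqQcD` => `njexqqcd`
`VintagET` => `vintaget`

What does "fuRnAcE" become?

furnace

What's happening: convert every letter to lowercase.
Applying that to "fuRnAcE" gives "furnace".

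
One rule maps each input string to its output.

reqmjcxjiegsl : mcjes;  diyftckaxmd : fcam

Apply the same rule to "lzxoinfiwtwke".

onitk

The pattern: delete the first 3 characters, then keep every other character starting from the first (positions 1st, 3rd, 5th, ...).
"lzxoinfiwtwke" → "oinfiwtwke" → "onitk".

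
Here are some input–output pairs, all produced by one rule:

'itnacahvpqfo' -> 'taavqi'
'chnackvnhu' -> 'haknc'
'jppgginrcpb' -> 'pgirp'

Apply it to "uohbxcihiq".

obchu

In each case the input is transformed by: swap the first and last characters, then keep every other character starting from the second (positions 2nd, 4th, 6th, ...).
"uohbxcihiq" → "obchu".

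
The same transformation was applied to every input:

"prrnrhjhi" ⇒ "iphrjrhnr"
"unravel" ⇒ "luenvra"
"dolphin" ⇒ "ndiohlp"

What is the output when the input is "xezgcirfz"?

zxferzigc

The rule is to reverse the string, then take characters alternately from the front and the back (1st, last, 2nd, 2nd-last, ...).
Applying both steps to "xezgcirfz": "zfricgzex", then "zxferzigc".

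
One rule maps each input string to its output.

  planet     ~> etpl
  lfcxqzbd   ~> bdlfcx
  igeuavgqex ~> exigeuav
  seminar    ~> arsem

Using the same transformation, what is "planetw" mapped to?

twpla

The rule is to move the last 2 characters to the front (rotate right by 2), then delete the last 2 characters.
Working it through for "planetw": intermediate "twplane", final "twpla".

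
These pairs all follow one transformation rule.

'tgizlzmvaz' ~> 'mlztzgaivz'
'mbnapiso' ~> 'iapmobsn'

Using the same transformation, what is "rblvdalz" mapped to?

avdrzbll

Each output is the input with this applied: take characters alternately from the front and the back (1st, last, 2nd, 2nd-last, ...), then move the last 3 characters to the front (rotate right by 3).
Doing the same to "rblvdalz": "avdrzbll".
(Check on "mbnapiso": → "mobsniap" → "iapmobsn" ✓)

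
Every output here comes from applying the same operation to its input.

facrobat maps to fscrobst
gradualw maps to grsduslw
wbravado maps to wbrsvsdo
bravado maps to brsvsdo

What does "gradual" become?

grsdusl

The pattern: replace every "a" with "s".
So "gradual" becomes "grsdusl".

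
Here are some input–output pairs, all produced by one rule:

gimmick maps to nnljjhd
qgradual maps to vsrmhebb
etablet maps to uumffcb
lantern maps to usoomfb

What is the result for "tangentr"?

What's happening: sort the characters into reverse alphabetical order, then shift every letter 1 place forward in the alphabet (wrapping around).
Working it through for "tangentr": intermediate "ttrnngea", final "uusoohfb".

uusoohfb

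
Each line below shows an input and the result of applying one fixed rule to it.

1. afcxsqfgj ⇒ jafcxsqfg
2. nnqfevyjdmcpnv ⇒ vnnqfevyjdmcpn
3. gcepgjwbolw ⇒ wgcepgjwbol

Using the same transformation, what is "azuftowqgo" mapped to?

oazuftowqg

What's happening: move the last character to the front.
For "azuftowqgo" the result is "oazuftowqg".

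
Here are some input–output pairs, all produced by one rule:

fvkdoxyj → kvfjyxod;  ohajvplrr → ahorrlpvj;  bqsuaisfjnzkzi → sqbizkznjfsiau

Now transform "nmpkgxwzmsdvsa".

pmnasvdsmzwxgk

Each output is the input with this applied: move the first 3 characters to the end (rotate left by 3), then reverse the string.
Working it through for "nmpkgxwzmsdvsa": intermediate "kgxwzmsdvsanmp", final "pmnasvdsmzwxgk".
(Check on "fvkdoxyj": → "doxyjfvk" → "kvfjyxod" ✓)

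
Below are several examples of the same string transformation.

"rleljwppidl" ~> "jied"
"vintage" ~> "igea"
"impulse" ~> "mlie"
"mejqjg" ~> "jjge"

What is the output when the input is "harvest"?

rhea

Each output is the input with this applied: sort the characters into reverse alphabetical order, then keep only the last 4 characters.
Working it through for "harvest": intermediate "vtsrhea", final "rhea".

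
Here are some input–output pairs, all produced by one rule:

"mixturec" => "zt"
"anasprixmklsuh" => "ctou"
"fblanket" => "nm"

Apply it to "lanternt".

pt

Each output is the input with this applied: keep one character in every 3, starting at position 3 (positions 3rd, 6th, 9th, ...), then shift every letter 2 places forward in the alphabet (wrapping around).
Starting from "lanternt": after the first operation, "nr"; after the second, "pt".
(Check on "mixturec": → "xr" → "zt" ✓)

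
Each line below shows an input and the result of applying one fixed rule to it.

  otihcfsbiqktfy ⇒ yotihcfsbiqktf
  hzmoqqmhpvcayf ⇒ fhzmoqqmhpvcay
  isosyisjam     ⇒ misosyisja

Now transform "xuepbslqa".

axuepbslq

What's happening: move the last character to the front.
"xuepbslqa" → "axuepbslq".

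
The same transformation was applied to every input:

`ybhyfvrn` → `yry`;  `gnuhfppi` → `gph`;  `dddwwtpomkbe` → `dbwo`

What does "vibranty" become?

vtr

The pattern: take characters alternately from the front and the back (1st, last, 2nd, 2nd-last, ...), then keep one character in every 3, starting at position 1 (positions 1st, 4th, 7th, ...).
For "vibranty", step one produces "vyitbnra"; step two turns that into "vtr".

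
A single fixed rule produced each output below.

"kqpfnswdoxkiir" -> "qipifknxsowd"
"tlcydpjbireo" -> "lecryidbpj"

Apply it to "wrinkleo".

In each case the input is transformed by: take characters alternately from the front and the back (1st, last, 2nd, 2nd-last, ...), then delete the first 2 characters.
Starting from "wrinkleo": after the first operation, "woreilnk"; after the second, "reilnk".

reilnk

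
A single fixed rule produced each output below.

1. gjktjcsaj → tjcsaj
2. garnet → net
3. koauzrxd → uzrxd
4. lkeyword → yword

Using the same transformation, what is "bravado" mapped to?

What's happening: delete the first 3 characters.
So "bravado" becomes "vado".

vado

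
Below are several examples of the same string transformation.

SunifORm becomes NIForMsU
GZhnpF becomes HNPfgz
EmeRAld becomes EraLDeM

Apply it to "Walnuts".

Rule — move the first 2 characters to the end (rotate left by 2), then flip the case of every letter.
"Walnuts" → "LNUTSwA".

LNUTSwA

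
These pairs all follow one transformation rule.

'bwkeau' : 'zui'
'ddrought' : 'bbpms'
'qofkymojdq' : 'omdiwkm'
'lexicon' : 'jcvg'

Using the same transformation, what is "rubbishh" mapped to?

The rule is to shift every letter 2 places backward in the alphabet (wrapping around), then delete the last 3 characters.
For "rubbishh" the result is "pszzg".

pszzg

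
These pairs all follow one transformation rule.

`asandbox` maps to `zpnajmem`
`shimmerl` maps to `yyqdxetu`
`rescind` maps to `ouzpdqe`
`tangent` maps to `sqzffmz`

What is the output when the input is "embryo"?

The pattern: move the first 3 characters to the end (rotate left by 3), then shift every letter 12 places forward in the alphabet (wrapping around).
Applying both steps to "embryo": "ryoemb", then "dkaqyn".

dkaqyn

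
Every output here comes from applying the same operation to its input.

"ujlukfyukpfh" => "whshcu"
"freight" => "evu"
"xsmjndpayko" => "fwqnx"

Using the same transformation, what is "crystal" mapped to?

Rule — shift every letter 13 places forward in the alphabet (wrapping around) — i.e. ROT13, then keep every other character starting from the second (positions 2nd, 4th, 6th, ...).
"crystal" → "pelfgny" → "efn".

efn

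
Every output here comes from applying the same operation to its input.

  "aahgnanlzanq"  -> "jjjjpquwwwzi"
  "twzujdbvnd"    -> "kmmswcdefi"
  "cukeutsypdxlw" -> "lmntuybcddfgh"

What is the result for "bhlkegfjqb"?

kknopqstuz

The transformation: sort the characters into alphabetical order, then shift every letter 9 places forward in the alphabet (wrapping around).
"bhlkegfjqb" → "bbefghjklq" → "kknopqstuz".
(Check on "aahgnanlzanq": → "aaaaghlnnnqz" → "jjjjpquwwwzi" ✓)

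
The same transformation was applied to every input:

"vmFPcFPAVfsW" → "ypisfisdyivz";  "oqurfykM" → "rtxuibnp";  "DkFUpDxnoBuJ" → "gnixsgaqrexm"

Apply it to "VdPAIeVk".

The rule is to shift every letter 3 places forward in the alphabet (wrapping around), then convert every letter to lowercase.
On "VdPAIeVk": the first step gives "YgSDLhYn", and the second then gives "ygsdlhyn".
(Check on "vmFPcFPAVfsW": → "ypISfISDYivZ" → "ypisfisdyivz" ✓)

ygsdlhyn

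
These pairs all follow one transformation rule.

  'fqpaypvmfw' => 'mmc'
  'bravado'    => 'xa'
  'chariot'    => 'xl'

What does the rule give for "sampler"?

The transformation: keep one character in every 3, starting at position 3 (positions 3rd, 6th, 9th, ...), then shift every letter 3 places backward in the alphabet (wrapping around).
Doing the same to "sampler": "jb".
(Check on "bravado": → "ad" → "xa" ✓)

jb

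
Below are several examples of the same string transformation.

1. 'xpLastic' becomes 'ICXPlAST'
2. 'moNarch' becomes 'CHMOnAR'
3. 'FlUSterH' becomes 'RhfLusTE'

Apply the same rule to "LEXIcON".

Rule — flip the case of every letter, then move the last 2 characters to the front (rotate right by 2).
For "LEXIcON", step one produces "lexiCon"; step two turns that into "onlexiC".

onlexiC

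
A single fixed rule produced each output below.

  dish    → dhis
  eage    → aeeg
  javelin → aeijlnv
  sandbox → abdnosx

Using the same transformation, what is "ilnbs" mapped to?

The rule is to sort the characters into alphabetical order.
"ilnbs" → "bilns".

bilns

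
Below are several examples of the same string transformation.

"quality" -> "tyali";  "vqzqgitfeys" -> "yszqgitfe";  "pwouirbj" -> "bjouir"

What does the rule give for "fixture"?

rextu

What's happening: delete the first 2 characters, then move the last 2 characters to the front (rotate right by 2).
Starting from "fixture": after the first operation, "xture"; after the second, "rextu".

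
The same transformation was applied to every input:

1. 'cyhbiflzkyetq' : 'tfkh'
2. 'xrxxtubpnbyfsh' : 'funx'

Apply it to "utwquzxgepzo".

Rule — keep one character in every 3, starting at position 3 (positions 3rd, 6th, 9th, ...), then swap the first and last characters.
Applying both steps to "utwquzxgepzo": "wzeo", then "ozew".

ozew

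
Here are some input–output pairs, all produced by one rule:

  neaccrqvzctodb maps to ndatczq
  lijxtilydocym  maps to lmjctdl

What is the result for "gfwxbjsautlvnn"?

gnwlbus

The transformation: keep every other character starting from the first (positions 1st, 3rd, 5th, ...), then take characters alternately from the front and the back (1st, last, 2nd, 2nd-last, ...).
Working it through for "gfwxbjsautlvnn": intermediate "gwbsuln", final "gnwlbus".
(Check on "lijxtilydocym": → "ljtldcm" → "lmjctdl" ✓)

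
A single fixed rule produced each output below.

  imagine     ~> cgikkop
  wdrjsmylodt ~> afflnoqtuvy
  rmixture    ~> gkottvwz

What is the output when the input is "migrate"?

The transformation: shift every letter 2 places forward in the alphabet (wrapping around), then sort the characters into alphabetical order.
For "migrate", step one produces "okitcvg"; step two turns that into "cgikotv".

cgikotv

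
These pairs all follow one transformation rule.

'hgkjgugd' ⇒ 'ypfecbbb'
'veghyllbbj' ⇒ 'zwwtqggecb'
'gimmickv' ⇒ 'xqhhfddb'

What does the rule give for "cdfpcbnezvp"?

zyxxwuqkkia

What's happening: shift every letter 5 places backward in the alphabet (wrapping around), then sort the characters into reverse alphabetical order.
For "cdfpcbnezvp", step one produces "xyakxwizuqk"; step two turns that into "zyxxwuqkkia".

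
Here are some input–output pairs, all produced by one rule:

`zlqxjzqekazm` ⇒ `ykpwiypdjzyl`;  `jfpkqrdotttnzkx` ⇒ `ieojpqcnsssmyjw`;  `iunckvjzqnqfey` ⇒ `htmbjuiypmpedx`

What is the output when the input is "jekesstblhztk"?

The pattern: shift every letter 1 place backward in the alphabet (wrapping around).
"jekesstblhztk" → "idjdrrsakgysj".

idjdrrsakgysj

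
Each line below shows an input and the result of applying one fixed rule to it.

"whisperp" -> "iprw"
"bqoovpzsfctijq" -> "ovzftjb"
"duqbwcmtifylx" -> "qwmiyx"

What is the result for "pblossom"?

lsop

What's happening: move the first character to the end, then keep every other character starting from the second (positions 2nd, 4th, 6th, ...).
On "pblossom" that produces "lsop".
(Check on "whisperp": → "hisperpw" → "iprw" ✓)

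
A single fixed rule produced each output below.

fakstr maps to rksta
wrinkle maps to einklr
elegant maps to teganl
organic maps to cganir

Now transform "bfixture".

eixturf

What's happening: delete the first character, then swap the first and last characters.
Applying that to "bfixture" gives "eixturf".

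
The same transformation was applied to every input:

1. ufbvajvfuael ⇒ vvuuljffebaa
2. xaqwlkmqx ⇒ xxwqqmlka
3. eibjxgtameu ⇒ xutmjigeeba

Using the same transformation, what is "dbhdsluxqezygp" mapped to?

The rule is to sort the characters into reverse alphabetical order.
Doing the same to "dbhdsluxqezygp": "zyxusqplhgeddb".

zyxusqplhgeddb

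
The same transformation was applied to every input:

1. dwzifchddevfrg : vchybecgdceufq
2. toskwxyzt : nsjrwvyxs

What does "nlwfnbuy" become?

Rule — shift every letter 1 place backward in the alphabet (wrapping around), then swap each adjacent pair of characters (1↔2, 3↔4, ...).
"nlwfnbuy" → "mkvematx" → "kmevamxt".

kmevamxt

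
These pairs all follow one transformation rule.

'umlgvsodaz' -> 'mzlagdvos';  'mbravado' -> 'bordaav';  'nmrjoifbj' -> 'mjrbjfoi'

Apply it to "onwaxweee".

The transformation: delete the first character, then take characters alternately from the front and the back (1st, last, 2nd, 2nd-last, ...).
Working it through for "onwaxweee": intermediate "nwaxweee", final "neweaexw".

neweaexw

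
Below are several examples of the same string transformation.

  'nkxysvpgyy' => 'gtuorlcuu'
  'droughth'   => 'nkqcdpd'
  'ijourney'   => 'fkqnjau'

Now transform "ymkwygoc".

Looking at the pairs, the operation is to delete the first character, then shift every letter 4 places backward in the alphabet (wrapping around).
Working it through for "ymkwygoc": intermediate "mkwygoc", final "igsucky".

igsucky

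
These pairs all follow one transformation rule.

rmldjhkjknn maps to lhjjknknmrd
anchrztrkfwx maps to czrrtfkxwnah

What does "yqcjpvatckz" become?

cvptakczqyj

The transformation: swap each adjacent pair of characters (1↔2, 3↔4, ...), then move the first 3 characters to the end (rotate left by 3).
For "yqcjpvatckz", step one produces "qyjcvptakcz"; step two turns that into "cvptakczqyj".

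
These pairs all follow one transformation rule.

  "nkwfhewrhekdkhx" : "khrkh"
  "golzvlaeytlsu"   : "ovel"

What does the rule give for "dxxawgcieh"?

The pattern: keep one character in every 3, starting at position 2 (positions 2nd, 5th, 8th, ...).
For "dxxawgcieh" the result is "xwi".

xwi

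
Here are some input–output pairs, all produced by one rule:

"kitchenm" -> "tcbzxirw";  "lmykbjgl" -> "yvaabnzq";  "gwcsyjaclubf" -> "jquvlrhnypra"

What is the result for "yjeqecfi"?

ruxnytft

The pattern: shift every letter 11 places backward in the alphabet (wrapping around), then move the last 3 characters to the front (rotate right by 3).
Working it through for "yjeqecfi": intermediate "nytftrux", final "ruxnytft".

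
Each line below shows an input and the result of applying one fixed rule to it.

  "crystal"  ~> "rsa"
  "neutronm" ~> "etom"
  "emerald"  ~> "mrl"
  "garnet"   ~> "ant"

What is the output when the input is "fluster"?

lse

In each case the input is transformed by: keep every other character starting from the second (positions 2nd, 4th, 6th, ...).
Doing the same to "fluster": "lse".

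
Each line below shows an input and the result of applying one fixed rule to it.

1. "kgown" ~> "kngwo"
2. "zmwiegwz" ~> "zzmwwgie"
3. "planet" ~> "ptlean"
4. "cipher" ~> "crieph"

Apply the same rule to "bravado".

bordaav

Rule — take characters alternately from the front and the back (1st, last, 2nd, 2nd-last, ...).
Doing the same to "bravado": "bordaav".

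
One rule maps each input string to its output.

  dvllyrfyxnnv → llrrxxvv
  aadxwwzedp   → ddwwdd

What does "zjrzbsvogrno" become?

rrssggoo

What's happening: keep one character in every 3, starting at position 3 (positions 3rd, 6th, 9th, ...), then double every character.
On "zjrzbsvogrno": the first step gives "rsgo", and the second then gives "rrssggoo".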